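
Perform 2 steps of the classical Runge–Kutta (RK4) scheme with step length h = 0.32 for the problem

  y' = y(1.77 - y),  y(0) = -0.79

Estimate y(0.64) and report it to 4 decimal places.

RK4: k1 = f(x_n, y_n); k2 = f(x_n + h/2, y_n + (h/2)·k1); k3 = f(x_n + h/2, y_n + (h/2)·k2); k4 = f(x_n + h, y_n + h·k3); y_{n+1} = y_n + (h/6)·(k1 + 2k2 + 2k3 + k4).
x=0.000000, y=-0.790000:
  k1 = f(0.000000, -0.790000) = -2.022400
  k2 = f(0.160000, -1.113584) = -3.211113
  k3 = f(0.160000, -1.303778) = -4.007524
  k4 = f(0.320000, -2.072408) = -7.963036
  y ← -0.790000 + (0.32/6)·(k1 + 2k2 + 2k3 + k4) = -2.092545
x=0.320000, y=-2.092545:
  k1 = f(0.320000, -2.092545) = -8.082547
  k2 = f(0.480000, -3.385752) = -17.456098
  k3 = f(0.480000, -4.885520) = -32.515680
  k4 = f(0.640000, -12.497562) = -178.309744
  y ← -2.092545 + (0.32/6)·(k1 + 2k2 + 2k3 + k4) = -17.363790
y(0.64) ≈ -17.3638

-17.3638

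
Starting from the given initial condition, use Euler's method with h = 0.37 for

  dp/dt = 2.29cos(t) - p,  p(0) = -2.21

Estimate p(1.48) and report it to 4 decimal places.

0.9482

Euler: p_{n+1} = p_n + h·f(t_n, p_n).
t=0.000000, p=-2.210000: f=4.500000 → p ← -2.210000 + 0.37·4.500000 = -0.545000
t=0.370000, p=-0.545000: f=2.680030 → p ← -0.545000 + 0.37·2.680030 = 0.446611
t=0.740000, p=0.446611: f=1.244482 → p ← 0.446611 + 0.37·1.244482 = 0.907069
t=1.110000, p=0.907069: f=0.111206 → p ← 0.907069 + 0.37·0.111206 = 0.948215
p(1.48) ≈ 0.9482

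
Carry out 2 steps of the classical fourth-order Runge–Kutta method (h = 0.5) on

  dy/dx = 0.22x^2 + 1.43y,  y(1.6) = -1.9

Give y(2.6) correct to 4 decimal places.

-5.9681

RK4: k1 = f(x_n, y_n); k2 = f(x_n + h/2, y_n + (h/2)·k1); k3 = f(x_n + h/2, y_n + (h/2)·k2); k4 = f(x_n + h, y_n + h·k3); y_{n+1} = y_n + (h/6)·(k1 + 2k2 + 2k3 + k4).
x=1.600000, y=-1.900000:
  k1 = f(1.600000, -1.900000) = -2.153800
  k2 = f(1.850000, -2.438450) = -2.734033
  k3 = f(1.850000, -2.583508) = -2.941467
  k4 = f(2.100000, -3.370733) = -3.849949
  y ← -1.900000 + (0.5/6)·(k1 + 2k2 + 2k3 + k4) = -3.346229
x=2.100000, y=-3.346229:
  k1 = f(2.100000, -3.346229) = -3.814908
  k2 = f(2.350000, -4.299956) = -4.933987
  k3 = f(2.350000, -4.579726) = -5.334058
  k4 = f(2.600000, -6.013258) = -7.111759
  y ← -3.346229 + (0.5/6)·(k1 + 2k2 + 2k3 + k4) = -5.968126
y(2.6) ≈ -5.9681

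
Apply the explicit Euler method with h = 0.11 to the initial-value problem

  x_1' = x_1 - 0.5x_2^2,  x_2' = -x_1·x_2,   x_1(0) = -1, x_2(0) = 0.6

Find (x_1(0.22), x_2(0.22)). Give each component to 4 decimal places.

Euler on (x_1,x_2): x_1_{n+1} = x_1_n + h·x_1', x_2_{n+1} = x_2_n + h·x_2'.
0.000000: (-1.000000, 0.600000); f=(-1.180000, 0.600000) → (-1.129800, 0.666000)
0.110000: (-1.129800, 0.666000); f=(-1.351578, 0.752447) → (-1.278474, 0.748769)
(x_1(0.22), x_2(0.22)) ≈ (-1.2785, 0.7488)

-1.2785, 0.7488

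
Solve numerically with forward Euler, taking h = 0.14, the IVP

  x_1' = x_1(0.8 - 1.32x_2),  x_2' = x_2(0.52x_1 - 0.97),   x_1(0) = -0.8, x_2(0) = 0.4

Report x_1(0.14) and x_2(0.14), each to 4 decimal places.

-0.8305, 0.3224

Euler on (x_1,x_2): x_1_{n+1} = x_1_n + h·x_1', x_2_{n+1} = x_2_n + h·x_2'.
0.000000: (-0.800000, 0.400000); f=(-0.217600, -0.554400) → (-0.830464, 0.322384)
(x_1(0.14), x_2(0.14)) ≈ (-0.8305, 0.3224)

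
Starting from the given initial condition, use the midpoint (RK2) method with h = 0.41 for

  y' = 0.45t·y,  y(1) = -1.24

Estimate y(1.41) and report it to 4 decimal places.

Midpoint: k1 = f(t_n, y_n); k2 = f(t_n + h/2, y_n + (h/2)·k1); y_{n+1} = y_n + h·k2.
t=1.000000, y=-1.240000:
  k1 = f(1.000000, -1.240000) = -0.558000
  k2 = f(1.205000, -1.354390) = -0.734418
  y ← -1.240000 + 0.41·(-0.734418) = -1.541111
y(1.41) ≈ -1.5411

-1.5411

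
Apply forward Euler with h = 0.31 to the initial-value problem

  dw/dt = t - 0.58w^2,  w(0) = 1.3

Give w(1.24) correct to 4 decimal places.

Euler: w_{n+1} = w_n + h·f(t_n, w_n).
t=0.000000, w=1.300000: f=-0.980200 → w ← 1.300000 + 0.31·(-0.980200) = 0.996138
t=0.310000, w=0.996138: f=-0.265529 → w ← 0.996138 + 0.31·(-0.265529) = 0.913824
t=0.620000, w=0.913824: f=0.135657 → w ← 0.913824 + 0.31·0.135657 = 0.955878
t=0.930000, w=0.955878: f=0.400053 → w ← 0.955878 + 0.31·0.400053 = 1.079894
w(1.24) ≈ 1.0799

1.0799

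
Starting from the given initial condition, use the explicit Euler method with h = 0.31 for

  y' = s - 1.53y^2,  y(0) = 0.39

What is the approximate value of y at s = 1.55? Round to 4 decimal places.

0.8404

Euler: y_{n+1} = y_n + h·f(s_n, y_n).
s=0.000000, y=0.390000: f=-0.232713 → y ← 0.390000 + 0.31·(-0.232713) = 0.317859
s=0.310000, y=0.317859: f=0.155417 → y ← 0.317859 + 0.31·0.155417 = 0.366038
s=0.620000, y=0.366038: f=0.415004 → y ← 0.366038 + 0.31·0.415004 = 0.494690
s=0.930000, y=0.494690: f=0.555582 → y ← 0.494690 + 0.31·0.555582 = 0.666920
s=1.240000, y=0.666920: f=0.559483 → y ← 0.666920 + 0.31·0.559483 = 0.840360
y(1.55) ≈ 0.8404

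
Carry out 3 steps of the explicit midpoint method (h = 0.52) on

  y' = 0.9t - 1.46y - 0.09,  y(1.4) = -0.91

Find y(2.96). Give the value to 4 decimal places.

Midpoint: k1 = f(t_n, y_n); k2 = f(t_n + h/2, y_n + (h/2)·k1); y_{n+1} = y_n + h·k2.
t=1.400000, y=-0.910000:
  k1 = f(1.400000, -0.910000) = 2.498600
  k2 = f(1.660000, -0.260364) = 1.784131
  y ← -0.910000 + 0.52·1.784131 = 0.017748
t=1.920000, y=0.017748:
  k1 = f(1.920000, 0.017748) = 1.612087
  k2 = f(2.180000, 0.436891) = 1.234139
  y ← 0.017748 + 0.52·1.234139 = 0.659501
t=2.440000, y=0.659501:
  k1 = f(2.440000, 0.659501) = 1.143129
  k2 = f(2.700000, 0.956714) = 0.943197
  y ← 0.659501 + 0.52·0.943197 = 1.149963
y(2.96) ≈ 1.1500

1.1500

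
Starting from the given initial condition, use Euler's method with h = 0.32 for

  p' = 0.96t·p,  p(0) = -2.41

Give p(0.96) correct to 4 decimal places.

-3.1673

Euler: p_{n+1} = p_n + h·f(t_n, p_n).
t=0.000000, p=-2.410000: f=0.000000 → p ← -2.410000 + 0.32·0.000000 = -2.410000
t=0.320000, p=-2.410000: f=-0.740352 → p ← -2.410000 + 0.32·(-0.740352) = -2.646913
t=0.640000, p=-2.646913: f=-1.626263 → p ← -2.646913 + 0.32·(-1.626263) = -3.167317
p(0.96) ≈ -3.1673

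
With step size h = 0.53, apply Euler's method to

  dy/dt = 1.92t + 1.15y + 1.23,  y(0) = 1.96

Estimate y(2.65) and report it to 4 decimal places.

Euler: y_{n+1} = y_n + h·f(t_n, y_n).
t=0.000000, y=1.960000: f=3.484000 → y ← 1.960000 + 0.53·3.484000 = 3.806520
t=0.530000, y=3.806520: f=6.625098 → y ← 3.806520 + 0.53·6.625098 = 7.317822
t=1.060000, y=7.317822: f=11.680695 → y ← 7.317822 + 0.53·11.680695 = 13.508590
t=1.590000, y=13.508590: f=19.817679 → y ← 13.508590 + 0.53·19.817679 = 24.011960
t=2.120000, y=24.011960: f=32.914154 → y ← 24.011960 + 0.53·32.914154 = 41.456462
y(2.65) ≈ 41.4565

41.4565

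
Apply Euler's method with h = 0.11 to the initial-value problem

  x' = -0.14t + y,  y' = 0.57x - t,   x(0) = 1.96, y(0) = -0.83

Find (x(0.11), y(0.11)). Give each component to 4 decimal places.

Euler on (x,y): x_{n+1} = x_n + h·x', y_{n+1} = y_n + h·y'.
0.000000: (1.960000, -0.830000); f=(-0.830000, 1.117200) → (1.868700, -0.707108)
(x(0.11), y(0.11)) ≈ (1.8687, -0.7071)

1.8687, -0.7071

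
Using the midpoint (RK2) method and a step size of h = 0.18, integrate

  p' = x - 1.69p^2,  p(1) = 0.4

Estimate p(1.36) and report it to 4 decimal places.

0.6516

Midpoint: k1 = f(x_n, p_n); k2 = f(x_n + h/2, p_n + (h/2)·k1); p_{n+1} = p_n + h·k2.
x=1.000000, p=0.400000:
  k1 = f(1.000000, 0.400000) = 0.729600
  k2 = f(1.090000, 0.465664) = 0.723535
  p ← 0.400000 + 0.18·0.723535 = 0.530236
x=1.180000, p=0.530236:
  k1 = f(1.180000, 0.530236) = 0.704855
  k2 = f(1.270000, 0.593673) = 0.674363
  p ← 0.530236 + 0.18·0.674363 = 0.651622
p(1.36) ≈ 0.6516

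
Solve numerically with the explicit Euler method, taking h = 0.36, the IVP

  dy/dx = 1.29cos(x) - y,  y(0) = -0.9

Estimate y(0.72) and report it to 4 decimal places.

0.3632

Euler: y_{n+1} = y_n + h·f(x_n, y_n).
x=0.000000, y=-0.900000: f=2.190000 → y ← -0.900000 + 0.36·2.190000 = -0.111600
x=0.360000, y=-0.111600: f=1.318907 → y ← -0.111600 + 0.36·1.318907 = 0.363206
y(0.72) ≈ 0.3632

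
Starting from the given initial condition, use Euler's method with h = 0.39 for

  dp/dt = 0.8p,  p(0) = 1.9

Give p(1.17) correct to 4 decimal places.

Euler: p_{n+1} = p_n + h·f(t_n, p_n).
t=0.000000, p=1.900000: f=1.520000 → p ← 1.900000 + 0.39·1.520000 = 2.492800
t=0.390000, p=2.492800: f=1.994240 → p ← 2.492800 + 0.39·1.994240 = 3.270554
t=0.780000, p=3.270554: f=2.616443 → p ← 3.270554 + 0.39·2.616443 = 4.290966
p(1.17) ≈ 4.2910

4.2910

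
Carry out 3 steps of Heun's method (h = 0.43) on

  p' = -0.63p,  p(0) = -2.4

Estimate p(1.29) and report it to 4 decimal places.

Heun: k1 = f(s_n, p_n); k2 = f(s_n + h, p_n + h·k1); p_{n+1} = p_n + (h/2)·(k1 + k2).
s=0.000000, p=-2.400000:
  k1 = f(0.000000, -2.400000) = 1.512000
  k2 = f(0.430000, -1.749840) = 1.102399
  p ← -2.400000 + (0.43/2)·(1.512000 + 1.102399) = -1.837904
s=0.430000, p=-1.837904:
  k1 = f(0.430000, -1.837904) = 1.157880
  k2 = f(0.860000, -1.340016) = 0.844210
  p ← -1.837904 + (0.43/2)·(1.157880 + 0.844210) = -1.407455
s=0.860000, p=-1.407455:
  k1 = f(0.860000, -1.407455) = 0.886697
  k2 = f(1.290000, -1.026175) = 0.646490
  p ← -1.407455 + (0.43/2)·(0.886697 + 0.646490) = -1.077820
p(1.29) ≈ -1.0778

-1.0778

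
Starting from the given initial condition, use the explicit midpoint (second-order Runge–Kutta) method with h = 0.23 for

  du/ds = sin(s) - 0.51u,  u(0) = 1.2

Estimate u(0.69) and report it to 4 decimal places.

1.0512

Midpoint: k1 = f(s_n, u_n); k2 = f(s_n + h/2, u_n + (h/2)·k1); u_{n+1} = u_n + h·k2.
s=0.000000, u=1.200000:
  k1 = f(0.000000, 1.200000) = -0.612000
  k2 = f(0.115000, 1.129620) = -0.461360
  u ← 1.200000 + 0.23·(-0.461360) = 1.093887
s=0.230000, u=1.093887:
  k1 = f(0.230000, 1.093887) = -0.329905
  k2 = f(0.345000, 1.055948) = -0.200337
  u ← 1.093887 + 0.23·(-0.200337) = 1.047810
s=0.460000, u=1.047810:
  k1 = f(0.460000, 1.047810) = -0.090435
  k2 = f(0.575000, 1.037410) = 0.014756
  u ← 1.047810 + 0.23·0.014756 = 1.051204
u(0.69) ≈ 1.0512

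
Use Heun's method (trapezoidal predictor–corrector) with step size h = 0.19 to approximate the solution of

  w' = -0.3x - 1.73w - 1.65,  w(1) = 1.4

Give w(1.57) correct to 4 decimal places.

-0.1997

Heun: k1 = f(x_n, w_n); k2 = f(x_n + h, w_n + h·k1); w_{n+1} = w_n + (h/2)·(k1 + k2).
x=1.000000, w=1.400000:
  k1 = f(1.000000, 1.400000) = -4.372000
  k2 = f(1.190000, 0.569320) = -2.991924
  w ← 1.400000 + (0.19/2)·(-4.372000 + (-2.991924)) = 0.700427
x=1.190000, w=0.700427:
  k1 = f(1.190000, 0.700427) = -3.218739
  k2 = f(1.380000, 0.088867) = -2.217740
  w ← 0.700427 + (0.19/2)·(-3.218739 + (-2.217740)) = 0.183962
x=1.380000, w=0.183962:
  k1 = f(1.380000, 0.183962) = -2.382254
  k2 = f(1.570000, -0.268666) = -1.656207
  w ← 0.183962 + (0.19/2)·(-2.382254 + (-1.656207)) = -0.199692
w(1.57) ≈ -0.1997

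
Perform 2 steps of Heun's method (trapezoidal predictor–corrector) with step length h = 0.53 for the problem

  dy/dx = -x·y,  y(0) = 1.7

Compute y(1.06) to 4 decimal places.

0.9608

Heun: k1 = f(x_n, y_n); k2 = f(x_n + h, y_n + h·k1); y_{n+1} = y_n + (h/2)·(k1 + k2).
x=0.000000, y=1.700000:
  k1 = f(0.000000, 1.700000) = 0.000000
  k2 = f(0.530000, 1.700000) = -0.901000
  y ← 1.700000 + (0.53/2)·(0.000000 + (-0.901000)) = 1.461235
x=0.530000, y=1.461235:
  k1 = f(0.530000, 1.461235) = -0.774455
  k2 = f(1.060000, 1.050774) = -1.113821
  y ← 1.461235 + (0.53/2)·(-0.774455 + (-1.113821)) = 0.960842
y(1.06) ≈ 0.9608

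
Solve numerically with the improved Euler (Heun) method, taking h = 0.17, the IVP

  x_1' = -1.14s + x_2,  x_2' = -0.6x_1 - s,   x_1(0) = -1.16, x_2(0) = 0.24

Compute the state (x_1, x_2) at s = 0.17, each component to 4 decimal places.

-1.1256, 0.3418

Heun on (x_1,x_2): k1 = f(s_n, state_n); k2 = f(s_n + h, state_n + h·k1); state_{n+1} = state_n + (h/2)·(k1 + k2).
0.000000: (-1.160000, 0.240000)
  k1 = (0.240000, 0.696000)
  predictor → (-1.119200, 0.358320)
  k2 = (0.164520, 0.501520)
  → (-1.125616, 0.341789)
(x_1(0.17), x_2(0.17)) ≈ (-1.1256, 0.3418)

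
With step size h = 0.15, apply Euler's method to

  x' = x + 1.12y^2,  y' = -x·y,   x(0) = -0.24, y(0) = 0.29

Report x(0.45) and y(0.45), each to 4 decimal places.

Euler on (x,y): x_{n+1} = x_n + h·x', y_{n+1} = y_n + h·y'.
0.000000: (-0.240000, 0.290000); f=(-0.145808, 0.069600) → (-0.261871, 0.300440)
0.150000: (-0.261871, 0.300440); f=(-0.160775, 0.078677) → (-0.285987, 0.312241)
0.300000: (-0.285987, 0.312241); f=(-0.176793, 0.089297) → (-0.312507, 0.325636)
(x(0.45), y(0.45)) ≈ (-0.3125, 0.3256)

-0.3125, 0.3256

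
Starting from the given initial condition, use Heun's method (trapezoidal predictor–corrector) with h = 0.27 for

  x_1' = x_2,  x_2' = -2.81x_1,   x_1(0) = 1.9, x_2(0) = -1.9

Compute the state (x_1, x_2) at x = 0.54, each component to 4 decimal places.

0.2206, -3.7293

Heun on (x_1,x_2): k1 = f(x_n, state_n); k2 = f(x_n + h, state_n + h·k1); state_{n+1} = state_n + (h/2)·(k1 + k2).
0.000000: (1.900000, -1.900000)
  k1 = (-1.900000, -5.339000)
  predictor → (1.387000, -3.341530)
  k2 = (-3.341530, -3.897470)
  → (1.192393, -3.146923)
0.270000: (1.192393, -3.146923)
  k1 = (-3.146923, -3.350626)
  predictor → (0.342724, -4.051592)
  k2 = (-4.051592, -0.963055)
  → (0.220594, -3.729270)
(x_1(0.54), x_2(0.54)) ≈ (0.2206, -3.7293)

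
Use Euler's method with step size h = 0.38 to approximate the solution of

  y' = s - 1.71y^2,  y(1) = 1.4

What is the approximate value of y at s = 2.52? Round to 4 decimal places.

Euler: y_{n+1} = y_n + h·f(s_n, y_n).
s=1.000000, y=1.400000: f=-2.351600 → y ← 1.400000 + 0.38·(-2.351600) = 0.506392
s=1.380000, y=0.506392: f=0.941500 → y ← 0.506392 + 0.38·0.941500 = 0.864162
s=1.760000, y=0.864162: f=0.483013 → y ← 0.864162 + 0.38·0.483013 = 1.047707
s=2.140000, y=1.047707: f=0.262950 → y ← 1.047707 + 0.38·0.262950 = 1.147628
y(2.52) ≈ 1.1476

1.1476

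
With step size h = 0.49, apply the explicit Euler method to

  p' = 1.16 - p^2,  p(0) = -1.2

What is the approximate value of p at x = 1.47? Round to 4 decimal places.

-2.4025

Euler: p_{n+1} = p_n + h·f(x_n, p_n).
x=0.000000, p=-1.200000: f=-0.280000 → p ← -1.200000 + 0.49·(-0.280000) = -1.337200
x=0.490000, p=-1.337200: f=-0.628104 → p ← -1.337200 + 0.49·(-0.628104) = -1.644971
x=0.980000, p=-1.644971: f=-1.545929 → p ← -1.644971 + 0.49·(-1.545929) = -2.402476
p(1.47) ≈ -2.4025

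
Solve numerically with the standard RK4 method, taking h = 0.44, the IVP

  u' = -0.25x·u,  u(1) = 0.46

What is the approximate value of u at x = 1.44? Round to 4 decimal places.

0.4022

RK4: k1 = f(x_n, u_n); k2 = f(x_n + h/2, u_n + (h/2)·k1); k3 = f(x_n + h/2, u_n + (h/2)·k2); k4 = f(x_n + h, u_n + h·k3); u_{n+1} = u_n + (h/6)·(k1 + 2k2 + 2k3 + k4).
x=1.000000, u=0.460000:
  k1 = f(1.000000, 0.460000) = -0.115000
  k2 = f(1.220000, 0.434700) = -0.132583
  k3 = f(1.220000, 0.430832) = -0.131404
  k4 = f(1.440000, 0.402182) = -0.144786
  u ← 0.460000 + (0.44/6)·(k1 + 2k2 + 2k3 + k4) = 0.402231
u(1.44) ≈ 0.4022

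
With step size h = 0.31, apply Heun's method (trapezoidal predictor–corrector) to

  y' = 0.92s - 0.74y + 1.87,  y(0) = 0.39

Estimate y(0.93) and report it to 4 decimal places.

1.7719

Heun: k1 = f(s_n, y_n); k2 = f(s_n + h, y_n + h·k1); y_{n+1} = y_n + (h/2)·(k1 + k2).
s=0.000000, y=0.390000:
  k1 = f(0.000000, 0.390000) = 1.581400
  k2 = f(0.310000, 0.880234) = 1.503827
  y ← 0.390000 + (0.31/2)·(1.581400 + 1.503827) = 0.868210
s=0.310000, y=0.868210:
  k1 = f(0.310000, 0.868210) = 1.512724
  k2 = f(0.620000, 1.337155) = 1.450905
  y ← 0.868210 + (0.31/2)·(1.512724 + 1.450905) = 1.327573
s=0.620000, y=1.327573:
  k1 = f(0.620000, 1.327573) = 1.457996
  k2 = f(0.930000, 1.779552) = 1.408732
  y ← 1.327573 + (0.31/2)·(1.457996 + 1.408732) = 1.771916
y(0.93) ≈ 1.7719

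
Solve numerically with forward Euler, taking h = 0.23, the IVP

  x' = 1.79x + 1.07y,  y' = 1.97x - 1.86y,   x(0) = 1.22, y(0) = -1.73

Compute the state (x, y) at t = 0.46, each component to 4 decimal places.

1.7227, 0.3373

Euler on (x,y): x_{n+1} = x_n + h·x', y_{n+1} = y_n + h·y'.
0.000000: (1.220000, -1.730000); f=(0.332700, 5.621200) → (1.296521, -0.437124)
0.230000: (1.296521, -0.437124); f=(1.853050, 3.367197) → (1.722722, 0.337331)
(x(0.46), y(0.46)) ≈ (1.7227, 0.3373)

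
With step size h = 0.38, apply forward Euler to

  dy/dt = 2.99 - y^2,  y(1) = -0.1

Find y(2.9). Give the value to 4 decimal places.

Euler: y_{n+1} = y_n + h·f(t_n, y_n).
t=1.000000, y=-0.100000: f=2.980000 → y ← -0.100000 + 0.38·2.980000 = 1.032400
t=1.380000, y=1.032400: f=1.924150 → y ← 1.032400 + 0.38·1.924150 = 1.763577
t=1.760000, y=1.763577: f=-0.120204 → y ← 1.763577 + 0.38·(-0.120204) = 1.717900
t=2.140000, y=1.717900: f=0.038821 → y ← 1.717900 + 0.38·0.038821 = 1.732652
t=2.520000, y=1.732652: f=-0.012082 → y ← 1.732652 + 0.38·(-0.012082) = 1.728061
y(2.9) ≈ 1.7281

1.7281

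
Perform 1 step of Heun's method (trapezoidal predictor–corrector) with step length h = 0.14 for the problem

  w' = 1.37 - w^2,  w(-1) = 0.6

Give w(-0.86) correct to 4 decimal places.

Heun: k1 = f(x_n, w_n); k2 = f(x_n + h, w_n + h·k1); w_{n+1} = w_n + (h/2)·(k1 + k2).
x=-1.000000, w=0.600000:
  k1 = f(-1.000000, 0.600000) = 1.010000
  k2 = f(-0.860000, 0.741400) = 0.820326
  w ← 0.600000 + (0.14/2)·(1.010000 + 0.820326) = 0.728123
w(-0.86) ≈ 0.7281

0.7281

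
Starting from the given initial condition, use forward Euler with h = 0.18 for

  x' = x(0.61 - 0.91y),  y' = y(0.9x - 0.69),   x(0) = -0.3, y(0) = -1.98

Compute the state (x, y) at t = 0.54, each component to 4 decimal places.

Euler on (x,y): x_{n+1} = x_n + h·x', y_{n+1} = y_n + h·y'.
0.000000: (-0.300000, -1.980000); f=(-0.723540, 1.900800) → (-0.430237, -1.637856)
0.180000: (-0.430237, -1.637856); f=(-0.903691, 1.764321) → (-0.592902, -1.320278)
0.360000: (-0.592902, -1.320278); f=(-1.074014, 1.615508) → (-0.786224, -1.029487)
(x(0.54), y(0.54)) ≈ (-0.7862, -1.0295)

-0.7862, -1.0295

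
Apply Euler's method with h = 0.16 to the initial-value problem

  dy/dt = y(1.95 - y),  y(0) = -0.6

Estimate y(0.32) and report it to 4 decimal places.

Euler: y_{n+1} = y_n + h·f(t_n, y_n).
t=0.000000, y=-0.600000: f=-1.530000 → y ← -0.600000 + 0.16·(-1.530000) = -0.844800
t=0.160000, y=-0.844800: f=-2.361047 → y ← -0.844800 + 0.16·(-2.361047) = -1.222568
y(0.32) ≈ -1.2226

-1.2226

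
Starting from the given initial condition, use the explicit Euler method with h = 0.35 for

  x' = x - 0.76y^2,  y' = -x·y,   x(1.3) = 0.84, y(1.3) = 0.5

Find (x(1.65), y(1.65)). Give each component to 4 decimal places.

1.0675, 0.3530

Euler on (x,y): x_{n+1} = x_n + h·x', y_{n+1} = y_n + h·y'.
1.300000: (0.840000, 0.500000); f=(0.650000, -0.420000) → (1.067500, 0.353000)
(x(1.65), y(1.65)) ≈ (1.0675, 0.3530)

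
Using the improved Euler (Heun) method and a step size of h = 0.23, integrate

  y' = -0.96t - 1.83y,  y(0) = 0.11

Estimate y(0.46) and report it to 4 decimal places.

Heun: k1 = f(t_n, y_n); k2 = f(t_n + h, y_n + h·k1); y_{n+1} = y_n + (h/2)·(k1 + k2).
t=0.000000, y=0.110000:
  k1 = f(0.000000, 0.110000) = -0.201300
  k2 = f(0.230000, 0.063701) = -0.337373
  y ← 0.110000 + (0.23/2)·(-0.201300 + (-0.337373)) = 0.048053
t=0.230000, y=0.048053:
  k1 = f(0.230000, 0.048053) = -0.308736
  k2 = f(0.460000, -0.022957) = -0.399589
  y ← 0.048053 + (0.23/2)·(-0.308736 + (-0.399589)) = -0.033405
y(0.46) ≈ -0.0334

-0.0334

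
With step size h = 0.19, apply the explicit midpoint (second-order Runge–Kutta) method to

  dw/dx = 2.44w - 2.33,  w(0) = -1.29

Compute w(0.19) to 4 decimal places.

-2.5720

Midpoint: k1 = f(x_n, w_n); k2 = f(x_n + h/2, w_n + (h/2)·k1); w_{n+1} = w_n + h·k2.
x=0.000000, w=-1.290000:
  k1 = f(0.000000, -1.290000) = -5.477600
  k2 = f(0.095000, -1.810372) = -6.747308
  w ← -1.290000 + 0.19·(-6.747308) = -2.571988
w(0.19) ≈ -2.5720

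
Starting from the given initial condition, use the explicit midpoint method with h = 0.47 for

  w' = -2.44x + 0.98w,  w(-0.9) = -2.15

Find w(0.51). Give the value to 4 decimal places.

Midpoint: k1 = f(x_n, w_n); k2 = f(x_n + h/2, w_n + (h/2)·k1); w_{n+1} = w_n + h·k2.
x=-0.900000, w=-2.150000:
  k1 = f(-0.900000, -2.150000) = 0.089000
  k2 = f(-0.665000, -2.129085) = -0.463903
  w ← -2.150000 + 0.47·(-0.463903) = -2.368035
x=-0.430000, w=-2.368035:
  k1 = f(-0.430000, -2.368035) = -1.271474
  k2 = f(-0.195000, -2.666831) = -2.137694
  w ← -2.368035 + 0.47·(-2.137694) = -3.372751
x=0.040000, w=-3.372751:
  k1 = f(0.040000, -3.372751) = -3.402896
  k2 = f(0.275000, -4.172431) = -4.759983
  w ← -3.372751 + 0.47·(-4.759983) = -5.609943
w(0.51) ≈ -5.6099

-5.6099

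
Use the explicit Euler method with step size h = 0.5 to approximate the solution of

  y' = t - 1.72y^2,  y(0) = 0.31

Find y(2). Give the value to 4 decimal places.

1.0095

Euler: y_{n+1} = y_n + h·f(t_n, y_n).
t=0.000000, y=0.310000: f=-0.165292 → y ← 0.310000 + 0.5·(-0.165292) = 0.227354
t=0.500000, y=0.227354: f=0.411093 → y ← 0.227354 + 0.5·0.411093 = 0.432901
t=1.000000, y=0.432901: f=0.677667 → y ← 0.432901 + 0.5·0.677667 = 0.771734
t=1.500000, y=0.771734: f=0.475614 → y ← 0.771734 + 0.5·0.475614 = 1.009541
y(2) ≈ 1.0095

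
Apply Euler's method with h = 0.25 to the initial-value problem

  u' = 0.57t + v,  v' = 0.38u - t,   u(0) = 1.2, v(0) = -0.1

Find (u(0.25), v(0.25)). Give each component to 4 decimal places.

1.1750, 0.0140

Euler on (u,v): u_{n+1} = u_n + h·u', v_{n+1} = v_n + h·v'.
0.000000: (1.200000, -0.100000); f=(-0.100000, 0.456000) → (1.175000, 0.014000)
(u(0.25), v(0.25)) ≈ (1.1750, 0.0140)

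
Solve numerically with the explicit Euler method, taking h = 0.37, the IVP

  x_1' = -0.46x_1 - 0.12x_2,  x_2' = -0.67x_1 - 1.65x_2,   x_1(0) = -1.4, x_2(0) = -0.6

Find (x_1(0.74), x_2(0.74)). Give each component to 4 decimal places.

-0.9469, 0.3255

Euler on (x_1,x_2): x_1_{n+1} = x_1_n + h·x_1', x_2_{n+1} = x_2_n + h·x_2'.
0.000000: (-1.400000, -0.600000); f=(0.716000, 1.928000) → (-1.135080, 0.113360)
0.370000: (-1.135080, 0.113360); f=(0.508534, 0.573460) → (-0.946923, 0.325540)
(x_1(0.74), x_2(0.74)) ≈ (-0.9469, 0.3255)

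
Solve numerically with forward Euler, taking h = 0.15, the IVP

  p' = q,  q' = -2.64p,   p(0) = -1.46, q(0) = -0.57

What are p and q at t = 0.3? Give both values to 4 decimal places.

-1.5443, 0.6202

Euler on (p,q): p_{n+1} = p_n + h·p', q_{n+1} = q_n + h·q'.
0.000000: (-1.460000, -0.570000); f=(-0.570000, 3.854400) → (-1.545500, 0.008160)
0.150000: (-1.545500, 0.008160); f=(0.008160, 4.080120) → (-1.544276, 0.620178)
(p(0.3), q(0.3)) ≈ (-1.5443, 0.6202)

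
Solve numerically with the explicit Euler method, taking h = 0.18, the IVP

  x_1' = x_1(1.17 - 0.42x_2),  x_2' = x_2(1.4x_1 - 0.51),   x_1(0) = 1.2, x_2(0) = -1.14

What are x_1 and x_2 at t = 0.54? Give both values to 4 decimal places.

Euler on (x_1,x_2): x_1_{n+1} = x_1_n + h·x_1', x_2_{n+1} = x_2_n + h·x_2'.
0.000000: (1.200000, -1.140000); f=(1.978560, -1.333800) → (1.556141, -1.380084)
0.180000: (1.556141, -1.380084); f=(2.722679, -2.302804) → (2.046223, -1.794589)
0.360000: (2.046223, -1.794589); f=(3.936375, -4.225740) → (2.754770, -2.555222)
(x_1(0.54), x_2(0.54)) ≈ (2.7548, -2.5552)

2.7548, -2.5552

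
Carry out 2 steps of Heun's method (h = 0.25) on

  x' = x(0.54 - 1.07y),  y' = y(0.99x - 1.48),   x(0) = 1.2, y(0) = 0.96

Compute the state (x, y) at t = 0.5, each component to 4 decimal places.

Heun on (x,y): k1 = f(t_n, state_n); k2 = f(t_n + h, state_n + h·k1); state_{n+1} = state_n + (h/2)·(k1 + k2).
0.000000: (1.200000, 0.960000)
  k1 = (-0.584640, -0.280320)
  predictor → (1.053840, 0.889920)
  k2 = (-0.434408, -0.388627)
  → (1.072619, 0.876382)
0.250000: (1.072619, 0.876382)
  k1 = (-0.426611, -0.366421)
  predictor → (0.965966, 0.784776)
  k2 = (-0.289510, -0.410982)
  → (0.983104, 0.779206)
(x(0.5), y(0.5)) ≈ (0.9831, 0.7792)

0.9831, 0.7792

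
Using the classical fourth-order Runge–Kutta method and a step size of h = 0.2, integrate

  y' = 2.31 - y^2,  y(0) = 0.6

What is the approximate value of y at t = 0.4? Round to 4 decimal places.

1.1732

RK4: k1 = f(t_n, y_n); k2 = f(t_n + h/2, y_n + (h/2)·k1); k3 = f(t_n + h/2, y_n + (h/2)·k2); k4 = f(t_n + h, y_n + h·k3); y_{n+1} = y_n + (h/6)·(k1 + 2k2 + 2k3 + k4).
t=0.000000, y=0.600000:
  k1 = f(0.000000, 0.600000) = 1.950000
  k2 = f(0.100000, 0.795000) = 1.677975
  k3 = f(0.100000, 0.767798) = 1.720487
  k4 = f(0.200000, 0.944097) = 1.418680
  y ← 0.600000 + (0.2/6)·(k1 + 2k2 + 2k3 + k4) = 0.938853
t=0.200000, y=0.938853:
  k1 = f(0.200000, 0.938853) = 1.428554
  k2 = f(0.300000, 1.081709) = 1.139906
  k3 = f(0.300000, 1.052844) = 1.201519
  k4 = f(0.400000, 1.179157) = 0.919588
  y ← 0.938853 + (0.2/6)·(k1 + 2k2 + 2k3 + k4) = 1.173220
y(0.4) ≈ 1.1732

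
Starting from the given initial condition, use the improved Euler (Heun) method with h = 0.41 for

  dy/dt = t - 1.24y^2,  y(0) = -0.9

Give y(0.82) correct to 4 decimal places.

Heun: k1 = f(t_n, y_n); k2 = f(t_n + h, y_n + h·k1); y_{n+1} = y_n + (h/2)·(k1 + k2).
t=0.000000, y=-0.900000:
  k1 = f(0.000000, -0.900000) = -1.004400
  k2 = f(0.410000, -1.311804) = -1.723829
  y ← -0.900000 + (0.41/2)·(-1.004400 + (-1.723829)) = -1.459287
t=0.410000, y=-1.459287:
  k1 = f(0.410000, -1.459287) = -2.230603
  k2 = f(0.820000, -2.373834) = -6.167509
  y ← -1.459287 + (0.41/2)·(-2.230603 + (-6.167509)) = -3.180900
y(0.82) ≈ -3.1809

-3.1809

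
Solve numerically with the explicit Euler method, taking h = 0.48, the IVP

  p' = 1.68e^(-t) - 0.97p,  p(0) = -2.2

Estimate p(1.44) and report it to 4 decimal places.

Euler: p_{n+1} = p_n + h·f(t_n, p_n).
t=0.000000, p=-2.200000: f=3.814000 → p ← -2.200000 + 0.48·3.814000 = -0.369280
t=0.480000, p=-0.369280: f=1.397758 → p ← -0.369280 + 0.48·1.397758 = 0.301644
t=0.960000, p=0.301644: f=0.350666 → p ← 0.301644 + 0.48·0.350666 = 0.469963
p(1.44) ≈ 0.4700

0.4700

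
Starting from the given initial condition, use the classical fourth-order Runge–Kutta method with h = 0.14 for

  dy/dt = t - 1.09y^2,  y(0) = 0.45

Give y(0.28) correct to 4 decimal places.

0.4317

RK4: k1 = f(t_n, y_n); k2 = f(t_n + h/2, y_n + (h/2)·k1); k3 = f(t_n + h/2, y_n + (h/2)·k2); k4 = f(t_n + h, y_n + h·k3); y_{n+1} = y_n + (h/6)·(k1 + 2k2 + 2k3 + k4).
t=0.000000, y=0.450000:
  k1 = f(0.000000, 0.450000) = -0.220725
  k2 = f(0.070000, 0.434549) = -0.135828
  k3 = f(0.070000, 0.440492) = -0.141496
  k4 = f(0.140000, 0.430191) = -0.061720
  y ← 0.450000 + (0.14/6)·(k1 + 2k2 + 2k3 + k4) = 0.430468
t=0.140000, y=0.430468:
  k1 = f(0.140000, 0.430468) = -0.061980
  k2 = f(0.210000, 0.426129) = 0.012071
  k3 = f(0.210000, 0.431313) = 0.007226
  k4 = f(0.280000, 0.431480) = 0.077070
  y ← 0.430468 + (0.14/6)·(k1 + 2k2 + 2k3 + k4) = 0.431720
y(0.28) ≈ 0.4317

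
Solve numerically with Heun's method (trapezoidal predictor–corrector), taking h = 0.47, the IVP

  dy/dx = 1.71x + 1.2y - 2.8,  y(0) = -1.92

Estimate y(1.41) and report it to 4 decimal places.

-16.5468

Heun: k1 = f(x_n, y_n); k2 = f(x_n + h, y_n + h·k1); y_{n+1} = y_n + (h/2)·(k1 + k2).
x=0.000000, y=-1.920000:
  k1 = f(0.000000, -1.920000) = -5.104000
  k2 = f(0.470000, -4.318880) = -7.178956
  y ← -1.920000 + (0.47/2)·(-5.104000 + (-7.178956)) = -4.806495
x=0.470000, y=-4.806495:
  k1 = f(0.470000, -4.806495) = -7.764094
  k2 = f(0.940000, -8.455619) = -11.339342
  y ← -4.806495 + (0.47/2)·(-7.764094 + (-11.339342)) = -9.295802
x=0.940000, y=-9.295802:
  k1 = f(0.940000, -9.295802) = -12.347563
  k2 = f(1.410000, -15.099157) = -18.507888
  y ← -9.295802 + (0.47/2)·(-12.347563 + (-18.507888)) = -16.546833
y(1.41) ≈ -16.5468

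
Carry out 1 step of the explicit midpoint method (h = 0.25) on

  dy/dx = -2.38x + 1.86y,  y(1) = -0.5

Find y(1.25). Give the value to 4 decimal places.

Midpoint: k1 = f(x_n, y_n); k2 = f(x_n + h/2, y_n + (h/2)·k1); y_{n+1} = y_n + h·k2.
x=1.000000, y=-0.500000:
  k1 = f(1.000000, -0.500000) = -3.310000
  k2 = f(1.125000, -0.913750) = -4.377075
  y ← -0.500000 + 0.25·(-4.377075) = -1.594269
y(1.25) ≈ -1.5943

-1.5943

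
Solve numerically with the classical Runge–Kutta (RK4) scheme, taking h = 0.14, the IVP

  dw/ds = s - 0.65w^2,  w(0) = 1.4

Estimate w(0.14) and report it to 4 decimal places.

1.2509

RK4: k1 = f(s_n, w_n); k2 = f(s_n + h/2, w_n + (h/2)·k1); k3 = f(s_n + h/2, w_n + (h/2)·k2); k4 = f(s_n + h, w_n + h·k3); w_{n+1} = w_n + (h/6)·(k1 + 2k2 + 2k3 + k4).
s=0.000000, w=1.400000:
  k1 = f(0.000000, 1.400000) = -1.274000
  k2 = f(0.070000, 1.310820) = -1.046862
  k3 = f(0.070000, 1.326720) = -1.074120
  k4 = f(0.140000, 1.249623) = -0.875013
  w ← 1.400000 + (0.14/6)·(k1 + 2k2 + 2k3 + k4) = 1.250877
w(0.14) ≈ 1.2509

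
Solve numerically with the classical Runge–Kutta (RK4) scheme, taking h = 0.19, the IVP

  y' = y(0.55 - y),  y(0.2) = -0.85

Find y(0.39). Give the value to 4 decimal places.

RK4: k1 = f(t_n, y_n); k2 = f(t_n + h/2, y_n + (h/2)·k1); k3 = f(t_n + h/2, y_n + (h/2)·k2); k4 = f(t_n + h, y_n + h·k3); y_{n+1} = y_n + (h/6)·(k1 + 2k2 + 2k3 + k4).
t=0.200000, y=-0.850000:
  k1 = f(0.200000, -0.850000) = -1.190000
  k2 = f(0.295000, -0.963050) = -1.457143
  k3 = f(0.295000, -0.988429) = -1.520627
  k4 = f(0.390000, -1.138919) = -1.923542
  y ← -0.850000 + (0.19/6)·(k1 + 2k2 + 2k3 + k4) = -1.137188
y(0.39) ≈ -1.1372

-1.1372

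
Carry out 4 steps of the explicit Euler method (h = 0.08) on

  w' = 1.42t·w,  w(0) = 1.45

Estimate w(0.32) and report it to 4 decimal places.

Euler: w_{n+1} = w_n + h·f(t_n, w_n).
t=0.000000, w=1.450000: f=0.000000 → w ← 1.450000 + 0.08·0.000000 = 1.450000
t=0.080000, w=1.450000: f=0.164720 → w ← 1.450000 + 0.08·0.164720 = 1.463178
t=0.160000, w=1.463178: f=0.332434 → w ← 1.463178 + 0.08·0.332434 = 1.489772
t=0.240000, w=1.489772: f=0.507714 → w ← 1.489772 + 0.08·0.507714 = 1.530389
w(0.32) ≈ 1.5304

1.5304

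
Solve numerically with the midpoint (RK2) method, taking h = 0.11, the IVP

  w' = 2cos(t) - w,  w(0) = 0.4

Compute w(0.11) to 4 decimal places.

0.5660

Midpoint: k1 = f(t_n, w_n); k2 = f(t_n + h/2, w_n + (h/2)·k1); w_{n+1} = w_n + h·k2.
t=0.000000, w=0.400000:
  k1 = f(0.000000, 0.400000) = 1.600000
  k2 = f(0.055000, 0.488000) = 1.508976
  w ← 0.400000 + 0.11·1.508976 = 0.565987
w(0.11) ≈ 0.5660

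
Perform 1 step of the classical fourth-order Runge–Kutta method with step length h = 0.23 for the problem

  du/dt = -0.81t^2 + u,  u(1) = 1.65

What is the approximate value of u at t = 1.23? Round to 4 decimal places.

RK4: k1 = f(t_n, u_n); k2 = f(t_n + h/2, u_n + (h/2)·k1); k3 = f(t_n + h/2, u_n + (h/2)·k2); k4 = f(t_n + h, u_n + h·k3); u_{n+1} = u_n + (h/6)·(k1 + 2k2 + 2k3 + k4).
t=1.000000, u=1.650000:
  k1 = f(1.000000, 1.650000) = 0.840000
  k2 = f(1.115000, 1.746600) = 0.739588
  k3 = f(1.115000, 1.735053) = 0.728040
  k4 = f(1.230000, 1.817449) = 0.592000
  u ← 1.650000 + (0.23/6)·(k1 + 2k2 + 2k3 + k4) = 1.817411
u(1.23) ≈ 1.8174

1.8174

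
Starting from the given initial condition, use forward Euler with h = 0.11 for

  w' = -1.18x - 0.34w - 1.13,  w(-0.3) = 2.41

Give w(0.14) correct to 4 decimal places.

Euler: w_{n+1} = w_n + h·f(x_n, w_n).
x=-0.300000, w=2.410000: f=-1.595400 → w ← 2.410000 + 0.11·(-1.595400) = 2.234506
x=-0.190000, w=2.234506: f=-1.665532 → w ← 2.234506 + 0.11·(-1.665532) = 2.051297
x=-0.080000, w=2.051297: f=-1.733041 → w ← 2.051297 + 0.11·(-1.733041) = 1.860663
x=0.030000, w=1.860663: f=-1.798025 → w ← 1.860663 + 0.11·(-1.798025) = 1.662880
w(0.14) ≈ 1.6629

1.6629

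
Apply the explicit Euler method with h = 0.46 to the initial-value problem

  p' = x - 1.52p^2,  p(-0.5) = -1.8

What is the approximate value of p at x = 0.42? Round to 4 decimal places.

Euler: p_{n+1} = p_n + h·f(x_n, p_n).
x=-0.500000, p=-1.800000: f=-5.424800 → p ← -1.800000 + 0.46·(-5.424800) = -4.295408
x=-0.040000, p=-4.295408: f=-28.084805 → p ← -4.295408 + 0.46·(-28.084805) = -17.214418
p(0.42) ≈ -17.2144

-17.2144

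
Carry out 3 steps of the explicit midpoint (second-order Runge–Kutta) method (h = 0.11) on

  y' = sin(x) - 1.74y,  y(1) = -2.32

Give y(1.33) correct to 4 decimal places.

-1.0813

Midpoint: k1 = f(x_n, y_n); k2 = f(x_n + h/2, y_n + (h/2)·k1); y_{n+1} = y_n + h·k2.
x=1.000000, y=-2.320000:
  k1 = f(1.000000, -2.320000) = 4.878271
  k2 = f(1.055000, -2.051695) = 4.439850
  y ← -2.320000 + 0.11·4.439850 = -1.831617
x=1.110000, y=-1.831617:
  k1 = f(1.110000, -1.831617) = 4.082711
  k2 = f(1.165000, -1.607067) = 3.715086
  y ← -1.831617 + 0.11·3.715086 = -1.422957
x=1.220000, y=-1.422957:
  k1 = f(1.220000, -1.422957) = 3.415045
  k2 = f(1.275000, -1.235130) = 3.105696
  y ← -1.422957 + 0.11·3.105696 = -1.081331
y(1.33) ≈ -1.0813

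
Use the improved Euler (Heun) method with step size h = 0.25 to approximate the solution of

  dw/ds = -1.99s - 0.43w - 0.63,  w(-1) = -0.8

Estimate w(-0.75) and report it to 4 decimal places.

Heun: k1 = f(s_n, w_n); k2 = f(s_n + h, w_n + h·k1); w_{n+1} = w_n + (h/2)·(k1 + k2).
s=-1.000000, w=-0.800000:
  k1 = f(-1.000000, -0.800000) = 1.704000
  k2 = f(-0.750000, -0.374000) = 1.023320
  w ← -0.800000 + (0.25/2)·(1.704000 + 1.023320) = -0.459085
w(-0.75) ≈ -0.4591

-0.4591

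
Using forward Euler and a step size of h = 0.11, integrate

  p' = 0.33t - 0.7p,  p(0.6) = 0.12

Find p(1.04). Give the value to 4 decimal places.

Euler: p_{n+1} = p_n + h·f(t_n, p_n).
t=0.600000, p=0.120000: f=0.114000 → p ← 0.120000 + 0.11·0.114000 = 0.132540
t=0.710000, p=0.132540: f=0.141522 → p ← 0.132540 + 0.11·0.141522 = 0.148107
t=0.820000, p=0.148107: f=0.166925 → p ← 0.148107 + 0.11·0.166925 = 0.166469
t=0.930000, p=0.166469: f=0.190372 → p ← 0.166469 + 0.11·0.190372 = 0.187410
p(1.04) ≈ 0.1874

0.1874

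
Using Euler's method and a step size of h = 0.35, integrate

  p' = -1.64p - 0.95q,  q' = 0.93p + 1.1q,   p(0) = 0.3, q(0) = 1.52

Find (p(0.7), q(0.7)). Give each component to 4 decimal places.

-0.8933, 2.9280

Euler on (p,q): p_{n+1} = p_n + h·p', q_{n+1} = q_n + h·q'.
0.000000: (0.300000, 1.520000); f=(-1.936000, 1.951000) → (-0.377600, 2.202850)
0.350000: (-0.377600, 2.202850); f=(-1.473443, 2.071967) → (-0.893305, 2.928038)
(p(0.7), q(0.7)) ≈ (-0.8933, 2.9280)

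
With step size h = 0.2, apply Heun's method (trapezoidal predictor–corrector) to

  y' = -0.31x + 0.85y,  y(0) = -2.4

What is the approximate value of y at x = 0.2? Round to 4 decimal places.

Heun: k1 = f(x_n, y_n); k2 = f(x_n + h, y_n + h·k1); y_{n+1} = y_n + (h/2)·(k1 + k2).
x=0.000000, y=-2.400000:
  k1 = f(0.000000, -2.400000) = -2.040000
  k2 = f(0.200000, -2.808000) = -2.448800
  y ← -2.400000 + (0.2/2)·(-2.040000 + (-2.448800)) = -2.848880
y(0.2) ≈ -2.8489

-2.8489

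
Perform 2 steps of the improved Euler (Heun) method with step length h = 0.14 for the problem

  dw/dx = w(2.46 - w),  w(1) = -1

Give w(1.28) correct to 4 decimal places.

Heun: k1 = f(x_n, w_n); k2 = f(x_n + h, w_n + h·k1); w_{n+1} = w_n + (h/2)·(k1 + k2).
x=1.000000, w=-1.000000:
  k1 = f(1.000000, -1.000000) = -3.460000
  k2 = f(1.140000, -1.484400) = -5.855067
  w ← -1.000000 + (0.14/2)·(-3.460000 + (-5.855067)) = -1.652055
x=1.140000, w=-1.652055:
  k1 = f(1.140000, -1.652055) = -6.793339
  k2 = f(1.280000, -2.603122) = -13.179926
  w ← -1.652055 + (0.14/2)·(-6.793339 + (-13.179926)) = -3.050183
w(1.28) ≈ -3.0502

-3.0502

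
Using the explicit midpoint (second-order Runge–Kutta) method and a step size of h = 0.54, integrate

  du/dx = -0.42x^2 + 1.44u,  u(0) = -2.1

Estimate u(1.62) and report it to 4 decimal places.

Midpoint: k1 = f(x_n, u_n); k2 = f(x_n + h/2, u_n + (h/2)·k1); u_{n+1} = u_n + h·k2.
x=0.000000, u=-2.100000:
  k1 = f(0.000000, -2.100000) = -3.024000
  k2 = f(0.270000, -2.916480) = -4.230349
  u ← -2.100000 + 0.54·(-4.230349) = -4.384389
x=0.540000, u=-4.384389:
  k1 = f(0.540000, -4.384389) = -6.435992
  k2 = f(0.810000, -6.122106) = -9.091395
  u ← -4.384389 + 0.54·(-9.091395) = -9.293742
x=1.080000, u=-9.293742:
  k1 = f(1.080000, -9.293742) = -13.872876
  k2 = f(1.350000, -13.039419) = -19.542213
  u ← -9.293742 + 0.54·(-19.542213) = -19.846537
u(1.62) ≈ -19.8465

-19.8465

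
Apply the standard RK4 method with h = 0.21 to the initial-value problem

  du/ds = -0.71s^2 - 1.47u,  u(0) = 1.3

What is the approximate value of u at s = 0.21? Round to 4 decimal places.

0.9527

RK4: k1 = f(s_n, u_n); k2 = f(s_n + h/2, u_n + (h/2)·k1); k3 = f(s_n + h/2, u_n + (h/2)·k2); k4 = f(s_n + h, u_n + h·k3); u_{n+1} = u_n + (h/6)·(k1 + 2k2 + 2k3 + k4).
s=0.000000, u=1.300000:
  k1 = f(0.000000, 1.300000) = -1.911000
  k2 = f(0.105000, 1.099345) = -1.623865
  k3 = f(0.105000, 1.129494) = -1.668184
  k4 = f(0.210000, 0.949681) = -1.427343
  u ← 1.300000 + (0.21/6)·(k1 + 2k2 + 2k3 + k4) = 0.952715
u(0.21) ≈ 0.9527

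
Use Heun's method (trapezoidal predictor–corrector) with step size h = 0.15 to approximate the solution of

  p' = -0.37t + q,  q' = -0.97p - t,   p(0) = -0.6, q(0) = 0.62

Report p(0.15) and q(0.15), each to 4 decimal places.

Heun on (p,q): k1 = f(t_n, state_n); k2 = f(t_n + h, state_n + h·k1); state_{n+1} = state_n + (h/2)·(k1 + k2).
0.000000: (-0.600000, 0.620000)
  k1 = (0.620000, 0.582000)
  predictor → (-0.507000, 0.707300)
  k2 = (0.651800, 0.341790)
  → (-0.504615, 0.689284)
(p(0.15), q(0.15)) ≈ (-0.5046, 0.6893)

-0.5046, 0.6893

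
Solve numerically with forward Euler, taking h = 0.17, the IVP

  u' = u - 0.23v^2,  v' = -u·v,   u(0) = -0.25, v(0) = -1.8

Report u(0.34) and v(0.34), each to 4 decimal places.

-0.6281, -2.0102

Euler on (u,v): u_{n+1} = u_n + h·u', v_{n+1} = v_n + h·v'.
0.000000: (-0.250000, -1.800000); f=(-0.995200, -0.450000) → (-0.419184, -1.876500)
0.170000: (-0.419184, -1.876500); f=(-1.229072, -0.786599) → (-0.628126, -2.010222)
(u(0.34), v(0.34)) ≈ (-0.6281, -2.0102)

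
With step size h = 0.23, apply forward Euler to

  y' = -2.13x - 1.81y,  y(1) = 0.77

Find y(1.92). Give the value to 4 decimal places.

Euler: y_{n+1} = y_n + h·f(x_n, y_n).
x=1.000000, y=0.770000: f=-3.523700 → y ← 0.770000 + 0.23·(-3.523700) = -0.040451
x=1.230000, y=-0.040451: f=-2.546684 → y ← -0.040451 + 0.23·(-2.546684) = -0.626188
x=1.460000, y=-0.626188: f=-1.976399 → y ← -0.626188 + 0.23·(-1.976399) = -1.080760
x=1.690000, y=-1.080760: f=-1.643524 → y ← -1.080760 + 0.23·(-1.643524) = -1.458771
y(1.92) ≈ -1.4588

-1.4588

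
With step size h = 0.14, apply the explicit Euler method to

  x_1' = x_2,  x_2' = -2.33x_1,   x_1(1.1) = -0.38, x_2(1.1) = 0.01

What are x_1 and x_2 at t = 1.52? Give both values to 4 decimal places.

Euler on (x_1,x_2): x_1_{n+1} = x_1_n + h·x_1', x_2_{n+1} = x_2_n + h·x_2'.
1.100000: (-0.380000, 0.010000); f=(0.010000, 0.885400) → (-0.378600, 0.133956)
1.240000: (-0.378600, 0.133956); f=(0.133956, 0.882138) → (-0.359846, 0.257455)
1.380000: (-0.359846, 0.257455); f=(0.257455, 0.838442) → (-0.323802, 0.374837)
(x_1(1.52), x_2(1.52)) ≈ (-0.3238, 0.3748)

-0.3238, 0.3748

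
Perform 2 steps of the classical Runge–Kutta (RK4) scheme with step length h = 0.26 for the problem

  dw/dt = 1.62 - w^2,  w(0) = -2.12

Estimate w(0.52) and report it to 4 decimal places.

-20.6467

RK4: k1 = f(t_n, w_n); k2 = f(t_n + h/2, w_n + (h/2)·k1); k3 = f(t_n + h/2, w_n + (h/2)·k2); k4 = f(t_n + h, w_n + h·k3); w_{n+1} = w_n + (h/6)·(k1 + 2k2 + 2k3 + k4).
t=0.000000, w=-2.120000:
  k1 = f(0.000000, -2.120000) = -2.874400
  k2 = f(0.130000, -2.493672) = -4.598400
  k3 = f(0.130000, -2.717792) = -5.766393
  k4 = f(0.260000, -3.619262) = -11.479059
  w ← -2.120000 + (0.26/6)·(k1 + 2k2 + 2k3 + k4) = -3.640265
t=0.260000, w=-3.640265:
  k1 = f(0.260000, -3.640265) = -11.631532
  k2 = f(0.390000, -5.152364) = -24.926860
  k3 = f(0.390000, -6.880757) = -45.724818
  k4 = f(0.520000, -15.528718) = -239.521084
  w ← -3.640265 + (0.26/6)·(k1 + 2k2 + 2k3 + k4) = -20.646691
w(0.52) ≈ -20.6467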